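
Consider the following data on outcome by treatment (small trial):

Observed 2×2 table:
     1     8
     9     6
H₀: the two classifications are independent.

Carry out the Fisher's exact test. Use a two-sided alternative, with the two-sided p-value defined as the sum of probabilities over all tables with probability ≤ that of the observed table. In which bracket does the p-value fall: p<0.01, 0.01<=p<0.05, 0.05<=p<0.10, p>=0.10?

Margins: r₁=9, r₂=15, c₁=10, c₂=14, n=24
p_obs = C(9,1)·C(15,9)/C(24,10); sum pmf over tables with pmf ≤ p_obs
p-value (two-sided) = 0.03334
→ bracket: 0.01<=p<0.05

p-value bracket: 0.01<=p<0.05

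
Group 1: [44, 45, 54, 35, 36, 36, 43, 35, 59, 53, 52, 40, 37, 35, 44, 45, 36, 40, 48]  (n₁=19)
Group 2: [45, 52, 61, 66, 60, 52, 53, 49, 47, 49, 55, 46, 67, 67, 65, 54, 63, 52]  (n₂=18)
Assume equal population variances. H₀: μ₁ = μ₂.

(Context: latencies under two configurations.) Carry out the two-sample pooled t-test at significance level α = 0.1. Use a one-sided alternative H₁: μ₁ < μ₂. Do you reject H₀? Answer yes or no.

reject H₀: yes

x̄₁=43.000, s₁=7.401, n₁=19
x̄₂=55.722, s₂=7.568, n₂=18
s_p² = [18·7.401² + 17·7.568²]/35 = 55.9889
SE = √(s_p²·(1/19+1/18)) = 2.4612
t = (43.000−55.722)/2.4612 = -5.1692
df = 35
p-value (one-sided, H₁ less) = 0.00000
At α=0.1: p < α → reject H₀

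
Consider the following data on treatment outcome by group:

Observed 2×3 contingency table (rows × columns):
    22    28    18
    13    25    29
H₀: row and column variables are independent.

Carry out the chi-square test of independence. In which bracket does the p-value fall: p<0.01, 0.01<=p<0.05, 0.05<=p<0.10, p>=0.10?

Row totals [68, 67], col totals [35, 53, 47], n=135
χ² = (22−17.63)²/17.63 + (28−26.70)²/26.70 + (18−23.67)²/23.67 + (13−17.37)²/17.37 + (25−26.30)²/26.30 + (29−23.33)²/23.33 = 5.0514
df = 2
p-value (upper-tail) = 0.08000
→ bracket: 0.05<=p<0.10

p-value bracket: 0.05<=p<0.10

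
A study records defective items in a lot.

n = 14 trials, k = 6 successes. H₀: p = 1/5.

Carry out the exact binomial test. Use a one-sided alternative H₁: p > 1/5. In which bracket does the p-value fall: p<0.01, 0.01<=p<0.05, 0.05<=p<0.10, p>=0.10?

Exact binomial: n=14, k=6, p₀=1/5=0.2000
P(X≥6) from Σ C(n,i)·p₀^i·(1−p₀)^(n−i)
p-value (one-sided, H₁ greater) = 0.04385
→ bracket: 0.01<=p<0.05

p-value bracket: 0.01<=p<0.05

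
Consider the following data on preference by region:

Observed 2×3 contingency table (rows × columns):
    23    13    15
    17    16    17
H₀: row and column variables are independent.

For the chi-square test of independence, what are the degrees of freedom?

degrees of freedom = 2

df = (r−1)(c−1) = (2−1)·(3−1) = 2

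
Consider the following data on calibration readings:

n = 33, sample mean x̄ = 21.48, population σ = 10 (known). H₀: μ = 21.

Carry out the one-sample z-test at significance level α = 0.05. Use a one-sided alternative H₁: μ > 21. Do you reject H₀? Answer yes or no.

SE = σ/√n = 10/√33 = 1.7408
z = (x̄−μ₀)/SE = (21.48−21)/1.7408 = 0.2757
p-value (one-sided, H₁ greater) = 0.39137
At α=0.05: p ≥ α → fail to reject H₀

reject H₀: no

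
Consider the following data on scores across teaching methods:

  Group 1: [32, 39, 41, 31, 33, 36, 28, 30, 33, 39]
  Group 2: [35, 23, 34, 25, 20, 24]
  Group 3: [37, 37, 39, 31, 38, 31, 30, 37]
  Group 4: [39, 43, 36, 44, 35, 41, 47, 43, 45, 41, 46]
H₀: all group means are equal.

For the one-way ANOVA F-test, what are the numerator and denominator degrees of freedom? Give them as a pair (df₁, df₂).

k = 4 groups, N = 35 total
df = (k−1, N−k) = (4−1, 35−4) = (3, 31)

degrees of freedom = [3, 31]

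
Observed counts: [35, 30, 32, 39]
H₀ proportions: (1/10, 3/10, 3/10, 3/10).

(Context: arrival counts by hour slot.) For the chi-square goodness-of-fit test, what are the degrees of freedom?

df = k − 1 = 4 − 1 = 3

degrees of freedom = 3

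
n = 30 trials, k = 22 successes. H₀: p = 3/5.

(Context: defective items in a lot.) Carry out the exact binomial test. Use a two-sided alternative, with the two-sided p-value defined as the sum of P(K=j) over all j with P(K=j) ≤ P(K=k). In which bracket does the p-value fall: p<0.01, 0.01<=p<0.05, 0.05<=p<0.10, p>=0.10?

Exact binomial: n=30, k=22, p₀=3/5=0.6000
P(X=j) = C(n,j)·p₀^j·(1−p₀)^(n−j); p = Σ P(X=j) over j with P(X=j) ≤ P(X=22)
p-value (two-sided) = 0.19107
→ bracket: p>=0.10

p-value bracket: p>=0.10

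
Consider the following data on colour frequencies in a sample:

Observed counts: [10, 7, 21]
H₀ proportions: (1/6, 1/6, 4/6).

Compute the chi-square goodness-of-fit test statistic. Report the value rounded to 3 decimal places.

n = 38; E_i = n·p_i = [6.33, 6.33, 25.33]
χ² = (10−6.33)²/6.33 + (7−6.33)²/6.33 + (21−25.33)²/25.33 = 2.9342
df = 2

test statistic = 2.934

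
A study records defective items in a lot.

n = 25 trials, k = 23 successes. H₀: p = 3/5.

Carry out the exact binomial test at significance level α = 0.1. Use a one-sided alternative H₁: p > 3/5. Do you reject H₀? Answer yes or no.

Exact binomial: n=25, k=23, p₀=3/5=0.6000
P(X≥23) from Σ C(n,i)·p₀^i·(1−p₀)^(n−i)
p-value (one-sided, H₁ greater) = 0.00043
At α=0.1: p < α → reject H₀

reject H₀: yes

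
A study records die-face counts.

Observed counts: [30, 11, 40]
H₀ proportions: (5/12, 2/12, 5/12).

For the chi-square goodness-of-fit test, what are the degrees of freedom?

df = k − 1 = 3 − 1 = 2

degrees of freedom = 2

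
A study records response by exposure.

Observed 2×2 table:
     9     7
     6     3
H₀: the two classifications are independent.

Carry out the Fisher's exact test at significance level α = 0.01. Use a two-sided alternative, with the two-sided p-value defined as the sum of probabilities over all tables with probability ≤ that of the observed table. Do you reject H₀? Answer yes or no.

Margins: r₁=16, r₂=9, c₁=15, c₂=10, n=25
p_obs = C(16,9)·C(9,6)/C(25,15); sum pmf over tables with pmf ≤ p_obs
p-value (two-sided) = 0.69132
At α=0.01: p ≥ α → fail to reject H₀

reject H₀: no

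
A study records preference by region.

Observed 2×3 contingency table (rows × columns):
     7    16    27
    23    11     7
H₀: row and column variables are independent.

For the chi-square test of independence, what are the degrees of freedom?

df = (r−1)(c−1) = (2−1)·(3−1) = 2

degrees of freedom = 2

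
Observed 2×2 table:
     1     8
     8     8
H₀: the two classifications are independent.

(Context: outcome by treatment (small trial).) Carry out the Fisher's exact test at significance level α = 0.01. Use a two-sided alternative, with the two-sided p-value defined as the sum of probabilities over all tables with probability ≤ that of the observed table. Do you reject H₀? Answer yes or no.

Margins: r₁=9, r₂=16, c₁=9, c₂=16, n=25
p_obs = C(9,1)·C(16,8)/C(25,9); sum pmf over tables with pmf ≤ p_obs
p-value (two-sided) = 0.08751
At α=0.01: p ≥ α → fail to reject H₀

reject H₀: no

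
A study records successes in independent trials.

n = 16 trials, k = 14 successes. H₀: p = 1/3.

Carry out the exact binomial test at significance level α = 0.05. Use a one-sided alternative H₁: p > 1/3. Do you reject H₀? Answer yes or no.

reject H₀: yes

Exact binomial: n=16, k=14, p₀=1/3=0.3333
P(X≥14) from Σ C(n,i)·p₀^i·(1−p₀)^(n−i)
p-value (one-sided, H₁ greater) = 0.00001
At α=0.05: p < α → reject H₀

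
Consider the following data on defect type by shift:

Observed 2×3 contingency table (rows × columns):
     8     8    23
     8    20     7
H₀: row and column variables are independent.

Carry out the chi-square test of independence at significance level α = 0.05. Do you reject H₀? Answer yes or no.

Row totals [39, 35], col totals [16, 28, 30], n=74
χ² = (8−8.43)²/8.43 + (8−14.76)²/14.76 + (23−15.81)²/15.81 + (8−7.57)²/7.57 + (20−13.24)²/13.24 + (7−14.19)²/14.19 = 13.4994
df = 2
p-value (upper-tail) = 0.00117
At α=0.05: p < α → reject H₀

reject H₀: yes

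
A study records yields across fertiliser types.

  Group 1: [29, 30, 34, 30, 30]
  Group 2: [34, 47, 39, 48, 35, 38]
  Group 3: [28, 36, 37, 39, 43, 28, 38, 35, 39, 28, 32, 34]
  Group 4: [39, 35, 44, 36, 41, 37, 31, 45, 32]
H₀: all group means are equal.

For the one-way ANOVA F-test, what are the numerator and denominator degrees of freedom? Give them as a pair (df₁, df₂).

k = 4 groups, N = 32 total
df = (k−1, N−k) = (4−1, 32−4) = (3, 28)

degrees of freedom = [3, 28]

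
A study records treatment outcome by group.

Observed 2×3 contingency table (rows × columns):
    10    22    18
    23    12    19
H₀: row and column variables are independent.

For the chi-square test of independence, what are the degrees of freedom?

df = (r−1)(c−1) = (2−1)·(3−1) = 2

degrees of freedom = 2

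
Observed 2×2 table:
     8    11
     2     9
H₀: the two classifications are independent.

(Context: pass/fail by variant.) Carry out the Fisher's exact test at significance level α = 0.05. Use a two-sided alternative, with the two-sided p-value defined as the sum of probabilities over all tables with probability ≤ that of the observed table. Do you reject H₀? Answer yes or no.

Margins: r₁=19, r₂=11, c₁=10, c₂=20, n=30
p_obs = C(19,8)·C(11,2)/C(30,10); sum pmf over tables with pmf ≤ p_obs
p-value (two-sided) = 0.24647
At α=0.05: p ≥ α → fail to reject H₀

reject H₀: no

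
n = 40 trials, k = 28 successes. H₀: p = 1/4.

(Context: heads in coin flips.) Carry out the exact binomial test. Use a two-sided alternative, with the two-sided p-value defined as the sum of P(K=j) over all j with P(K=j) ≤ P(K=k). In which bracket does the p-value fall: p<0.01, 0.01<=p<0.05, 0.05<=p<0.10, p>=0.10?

p-value bracket: p<0.01

Exact binomial: n=40, k=28, p₀=1/4=0.2500
P(X=j) = C(n,j)·p₀^j·(1−p₀)^(n−j); p = Σ P(X=j) over j with P(X=j) ≤ P(X=28)
p-value (two-sided) = 0.00000
→ bracket: p<0.01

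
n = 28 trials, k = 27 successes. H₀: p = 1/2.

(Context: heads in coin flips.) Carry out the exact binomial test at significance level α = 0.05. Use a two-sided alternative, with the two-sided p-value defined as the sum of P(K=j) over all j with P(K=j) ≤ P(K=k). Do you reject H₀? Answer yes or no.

reject H₀: yes

Exact binomial: n=28, k=27, p₀=1/2=0.5000
P(X=j) = C(n,j)·p₀^j·(1−p₀)^(n−j); p = Σ P(X=j) over j with P(X=j) ≤ P(X=27)
p-value (two-sided) = 0.00000
At α=0.05: p < α → reject H₀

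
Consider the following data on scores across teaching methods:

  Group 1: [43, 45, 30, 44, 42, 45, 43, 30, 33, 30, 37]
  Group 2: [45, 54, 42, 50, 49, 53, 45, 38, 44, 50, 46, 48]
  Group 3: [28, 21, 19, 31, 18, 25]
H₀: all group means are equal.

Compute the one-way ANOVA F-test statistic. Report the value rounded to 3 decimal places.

test statistic = 36.200

Group means [38.36, 47.00, 23.67], grand mean 38.897
SSB = Σnᵢ(x̄ᵢ−x̄)² = 2182.811; SSW = ΣΣ(x−x̄ᵢ)² = 783.879
MSB = 2182.811/2 = 1091.4054; MSW = 783.879/26 = 30.1492
F = MSB/MSW = 36.2002
df = (2, 26)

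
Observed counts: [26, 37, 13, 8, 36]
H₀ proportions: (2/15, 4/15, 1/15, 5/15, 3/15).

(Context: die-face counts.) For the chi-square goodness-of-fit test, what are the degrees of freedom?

degrees of freedom = 4

df = k − 1 = 5 − 1 = 4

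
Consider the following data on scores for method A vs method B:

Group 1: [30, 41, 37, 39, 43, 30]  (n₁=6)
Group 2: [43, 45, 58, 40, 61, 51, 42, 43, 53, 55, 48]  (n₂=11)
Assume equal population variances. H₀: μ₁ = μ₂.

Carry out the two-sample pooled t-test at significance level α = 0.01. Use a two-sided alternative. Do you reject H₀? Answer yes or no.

x̄₁=36.667, s₁=5.538, n₁=6
x̄₂=49.000, s₂=7.071, n₂=11
s_p² = [5·5.538² + 10·7.071²]/15 = 43.5556
SE = √(s_p²·(1/6+1/11)) = 3.3495
t = (36.667−49.000)/3.3495 = -3.6822
df = 15
p-value (two-sided) = 0.00222
At α=0.01: p < α → reject H₀

reject H₀: yes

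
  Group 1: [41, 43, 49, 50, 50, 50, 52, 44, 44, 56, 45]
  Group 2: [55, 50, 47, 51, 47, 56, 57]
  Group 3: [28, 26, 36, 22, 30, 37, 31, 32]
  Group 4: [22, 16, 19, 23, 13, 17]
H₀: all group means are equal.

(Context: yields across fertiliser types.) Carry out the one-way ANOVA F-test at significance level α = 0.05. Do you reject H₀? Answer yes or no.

Group means [47.64, 51.86, 30.25, 18.33], grand mean 38.719
SSB = Σnᵢ(x̄ᵢ−x̄)² = 5150.233; SSW = ΣΣ(x−x̄ᵢ)² = 556.236
MSB = 5150.233/3 = 1716.7443; MSW = 556.236/28 = 19.8656
F = MSB/MSW = 86.4181
df = (3, 28)
p-value (upper-tail) = 0.00000
At α=0.05: p < α → reject H₀

reject H₀: yes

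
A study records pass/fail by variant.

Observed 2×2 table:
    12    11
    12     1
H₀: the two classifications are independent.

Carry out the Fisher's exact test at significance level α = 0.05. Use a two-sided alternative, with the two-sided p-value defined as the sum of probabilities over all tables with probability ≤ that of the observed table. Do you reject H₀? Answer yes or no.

reject H₀: yes

Margins: r₁=23, r₂=13, c₁=24, c₂=12, n=36
p_obs = C(23,12)·C(13,12)/C(36,24); sum pmf over tables with pmf ≤ p_obs
p-value (two-sided) = 0.02530
At α=0.05: p < α → reject H₀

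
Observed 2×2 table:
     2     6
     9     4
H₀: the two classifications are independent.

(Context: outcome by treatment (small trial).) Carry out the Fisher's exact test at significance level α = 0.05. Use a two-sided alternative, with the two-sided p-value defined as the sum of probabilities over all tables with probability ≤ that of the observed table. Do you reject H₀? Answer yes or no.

reject H₀: no

Margins: r₁=8, r₂=13, c₁=11, c₂=10, n=21
p_obs = C(8,2)·C(13,9)/C(21,11); sum pmf over tables with pmf ≤ p_obs
p-value (two-sided) = 0.08050
At α=0.05: p ≥ α → fail to reject H₀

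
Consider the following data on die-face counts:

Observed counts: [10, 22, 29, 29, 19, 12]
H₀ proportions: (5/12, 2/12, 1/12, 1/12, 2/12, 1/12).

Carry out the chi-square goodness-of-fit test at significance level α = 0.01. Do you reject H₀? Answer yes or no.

reject H₀: yes

n = 121; E_i = n·p_i = [50.42, 20.17, 10.08, 10.08, 20.17, 10.08]
χ² = (10−50.42)²/50.42 + (22−20.17)²/20.17 + (29−10.08)²/10.08 + (29−10.08)²/10.08 + (19−20.17)²/20.17 + (12−10.08)²/10.08 = 103.9752
df = 5
p-value (upper-tail) = 0.00000
At α=0.01: p < α → reject H₀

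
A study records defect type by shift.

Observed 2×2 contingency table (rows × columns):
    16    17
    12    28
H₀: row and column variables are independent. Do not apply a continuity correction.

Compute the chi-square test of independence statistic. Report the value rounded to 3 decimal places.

test statistic = 2.613

Row totals [33, 40], col totals [28, 45], n=73
χ² = (16−12.66)²/12.66 + (17−20.34)²/20.34 + (12−15.34)²/15.34 + (28−24.66)²/24.66 = 2.6131
df = 1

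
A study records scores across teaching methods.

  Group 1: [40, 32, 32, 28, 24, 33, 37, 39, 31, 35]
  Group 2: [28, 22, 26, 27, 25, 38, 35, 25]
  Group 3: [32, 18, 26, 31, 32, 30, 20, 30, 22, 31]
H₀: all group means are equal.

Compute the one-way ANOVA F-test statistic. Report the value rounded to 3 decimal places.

Group means [33.10, 28.25, 27.20], grand mean 29.607
SSB = Σnᵢ(x̄ᵢ−x̄)² = 194.679; SSW = ΣΣ(x−x̄ᵢ)² = 680.000
MSB = 194.679/2 = 97.3393; MSW = 680.000/25 = 27.2000
F = MSB/MSW = 3.5787
df = (2, 25)

test statistic = 3.579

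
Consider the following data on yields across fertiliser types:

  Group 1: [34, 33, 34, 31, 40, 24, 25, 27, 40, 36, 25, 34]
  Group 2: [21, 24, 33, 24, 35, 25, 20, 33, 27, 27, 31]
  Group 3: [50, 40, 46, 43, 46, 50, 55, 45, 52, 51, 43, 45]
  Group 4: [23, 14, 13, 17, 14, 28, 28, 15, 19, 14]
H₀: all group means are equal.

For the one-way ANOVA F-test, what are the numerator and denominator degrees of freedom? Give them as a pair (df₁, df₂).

degrees of freedom = [3, 41]

k = 4 groups, N = 45 total
df = (k−1, N−k) = (4−1, 45−4) = (3, 41)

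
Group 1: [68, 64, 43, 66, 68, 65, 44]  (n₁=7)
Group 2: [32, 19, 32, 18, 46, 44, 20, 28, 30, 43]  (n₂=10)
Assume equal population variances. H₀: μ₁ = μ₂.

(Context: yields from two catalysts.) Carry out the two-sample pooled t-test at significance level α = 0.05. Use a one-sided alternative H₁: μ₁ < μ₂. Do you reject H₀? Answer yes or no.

reject H₀: no

x̄₁=59.714, s₁=11.176, n₁=7
x̄₂=31.200, s₂=10.454, n₂=10
s_p² = [6·11.176² + 9·10.454²]/15 = 115.5352
SE = √(s_p²·(1/7+1/10)) = 5.2970
t = (59.714−31.200)/5.2970 = 5.3831
df = 15
p-value (one-sided, H₁ less) = 0.99996
At α=0.05: p ≥ α → fail to reject H₀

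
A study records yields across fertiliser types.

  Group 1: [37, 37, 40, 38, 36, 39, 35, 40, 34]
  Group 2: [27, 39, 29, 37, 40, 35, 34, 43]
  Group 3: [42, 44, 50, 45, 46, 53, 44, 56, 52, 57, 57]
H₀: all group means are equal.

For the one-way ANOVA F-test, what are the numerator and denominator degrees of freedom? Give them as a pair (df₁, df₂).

k = 3 groups, N = 28 total
df = (k−1, N−k) = (3−1, 28−3) = (2, 25)

degrees of freedom = [2, 25]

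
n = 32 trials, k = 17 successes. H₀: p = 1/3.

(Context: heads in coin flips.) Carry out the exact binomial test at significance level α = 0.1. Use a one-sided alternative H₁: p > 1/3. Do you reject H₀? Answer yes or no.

Exact binomial: n=32, k=17, p₀=1/3=0.3333
P(X≥17) from Σ C(n,i)·p₀^i·(1−p₀)^(n−i)
p-value (one-sided, H₁ greater) = 0.01639
At α=0.1: p < α → reject H₀

reject H₀: yes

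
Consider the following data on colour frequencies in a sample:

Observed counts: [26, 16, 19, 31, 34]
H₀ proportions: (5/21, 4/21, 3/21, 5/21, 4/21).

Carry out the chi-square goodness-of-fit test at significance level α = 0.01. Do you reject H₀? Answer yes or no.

reject H₀: no

n = 126; E_i = n·p_i = [30.00, 24.00, 18.00, 30.00, 24.00]
χ² = (26−30.00)²/30.00 + (16−24.00)²/24.00 + (19−18.00)²/18.00 + (31−30.00)²/30.00 + (34−24.00)²/24.00 = 7.4556
df = 4
p-value (upper-tail) = 0.11369
At α=0.01: p ≥ α → fail to reject H₀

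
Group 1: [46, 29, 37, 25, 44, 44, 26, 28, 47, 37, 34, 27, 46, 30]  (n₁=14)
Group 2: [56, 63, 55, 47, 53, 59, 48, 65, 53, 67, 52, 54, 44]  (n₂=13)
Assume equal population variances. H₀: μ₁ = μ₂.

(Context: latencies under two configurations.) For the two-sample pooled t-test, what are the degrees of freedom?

degrees of freedom = 25

df = n₁ + n₂ − 2 = 14 + 13 − 2 = 25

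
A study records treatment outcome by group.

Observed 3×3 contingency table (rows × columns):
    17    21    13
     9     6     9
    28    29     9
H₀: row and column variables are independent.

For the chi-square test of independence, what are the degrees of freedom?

df = (r−1)(c−1) = (3−1)·(3−1) = 4

degrees of freedom = 4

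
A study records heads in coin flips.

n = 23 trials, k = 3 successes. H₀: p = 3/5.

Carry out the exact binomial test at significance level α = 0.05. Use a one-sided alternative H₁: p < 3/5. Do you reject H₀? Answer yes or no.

reject H₀: yes

Exact binomial: n=23, k=3, p₀=3/5=0.6000
P(X≤3) from Σ C(n,i)·p₀^i·(1−p₀)^(n−i)
p-value (one-sided, H₁ less) = 0.00000
At α=0.05: p < α → reject H₀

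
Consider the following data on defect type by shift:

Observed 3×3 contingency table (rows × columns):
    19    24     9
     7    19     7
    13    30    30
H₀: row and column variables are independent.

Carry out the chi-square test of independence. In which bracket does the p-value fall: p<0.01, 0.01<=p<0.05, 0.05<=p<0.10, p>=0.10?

p-value bracket: 0.01<=p<0.05

Row totals [52, 33, 73], col totals [39, 73, 46], n=158
χ² = (19−12.84)²/12.84 + (24−24.03)²/24.03 + (9−15.14)²/15.14 + (7−8.15)²/8.15 + (19−15.25)²/15.25 + (7−9.61)²/9.61 + (13−18.02)²/18.02 + (30−33.73)²/33.73 + (30−21.25)²/21.25 = 12.6528
df = 4
p-value (upper-tail) = 0.01310
→ bracket: 0.01<=p<0.05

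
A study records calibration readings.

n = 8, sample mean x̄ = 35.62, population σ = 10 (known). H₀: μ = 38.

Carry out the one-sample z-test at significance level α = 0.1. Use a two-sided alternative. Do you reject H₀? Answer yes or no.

SE = σ/√n = 10/√8 = 3.5355
z = (x̄−μ₀)/SE = (35.62−38)/3.5355 = -0.6732
p-value (two-sided) = 0.50084
At α=0.1: p ≥ α → fail to reject H₀

reject H₀: no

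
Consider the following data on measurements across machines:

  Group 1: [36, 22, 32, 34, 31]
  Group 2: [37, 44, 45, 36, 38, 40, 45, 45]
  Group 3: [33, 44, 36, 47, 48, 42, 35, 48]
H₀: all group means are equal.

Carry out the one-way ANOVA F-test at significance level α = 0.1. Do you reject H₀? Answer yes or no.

Group means [31.00, 41.25, 41.62], grand mean 38.952
SSB = Σnᵢ(x̄ᵢ−x̄)² = 415.577; SSW = ΣΣ(x−x̄ᵢ)² = 489.375
MSB = 415.577/2 = 207.7887; MSW = 489.375/18 = 27.1875
F = MSB/MSW = 7.6428
df = (2, 18)
p-value (upper-tail) = 0.00395
At α=0.1: p < α → reject H₀

reject H₀: yes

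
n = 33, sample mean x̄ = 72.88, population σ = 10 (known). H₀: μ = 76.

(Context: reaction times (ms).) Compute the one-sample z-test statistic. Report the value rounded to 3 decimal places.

SE = σ/√n = 10/√33 = 1.7408
z = (x̄−μ₀)/SE = (72.88−76)/1.7408 = -1.7923

test statistic = -1.792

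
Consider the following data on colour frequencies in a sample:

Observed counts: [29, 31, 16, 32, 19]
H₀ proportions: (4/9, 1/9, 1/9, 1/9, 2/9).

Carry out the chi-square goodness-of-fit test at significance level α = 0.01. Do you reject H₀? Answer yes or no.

reject H₀: yes

n = 127; E_i = n·p_i = [56.44, 14.11, 14.11, 14.11, 28.22]
χ² = (29−56.44)²/56.44 + (31−14.11)²/14.11 + (16−14.11)²/14.11 + (32−14.11)²/14.11 + (19−28.22)²/28.22 = 59.5020
df = 4
p-value (upper-tail) = 0.00000
At α=0.01: p < α → reject H₀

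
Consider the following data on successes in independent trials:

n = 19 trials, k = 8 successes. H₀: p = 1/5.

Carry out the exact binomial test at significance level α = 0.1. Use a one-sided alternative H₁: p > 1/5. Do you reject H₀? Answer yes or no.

Exact binomial: n=19, k=8, p₀=1/5=0.2000
P(X≥8) from Σ C(n,i)·p₀^i·(1−p₀)^(n−i)
p-value (one-sided, H₁ greater) = 0.02328
At α=0.1: p < α → reject H₀

reject H₀: yes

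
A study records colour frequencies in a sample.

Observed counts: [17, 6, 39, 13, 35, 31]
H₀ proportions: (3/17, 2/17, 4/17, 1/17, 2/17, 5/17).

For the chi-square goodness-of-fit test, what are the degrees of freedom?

df = k − 1 = 6 − 1 = 5

degrees of freedom = 5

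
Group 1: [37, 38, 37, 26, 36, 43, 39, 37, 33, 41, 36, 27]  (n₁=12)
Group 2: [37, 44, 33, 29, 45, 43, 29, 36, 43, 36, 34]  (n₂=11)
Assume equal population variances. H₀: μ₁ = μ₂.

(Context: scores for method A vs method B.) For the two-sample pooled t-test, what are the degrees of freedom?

degrees of freedom = 21

df = n₁ + n₂ − 2 = 12 + 11 − 2 = 21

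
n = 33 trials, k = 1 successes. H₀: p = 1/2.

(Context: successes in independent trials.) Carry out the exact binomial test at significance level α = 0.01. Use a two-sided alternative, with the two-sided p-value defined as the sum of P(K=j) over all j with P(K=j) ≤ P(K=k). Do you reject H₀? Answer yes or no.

reject H₀: yes

Exact binomial: n=33, k=1, p₀=1/2=0.5000
P(X=j) = C(n,j)·p₀^j·(1−p₀)^(n−j); p = Σ P(X=j) over j with P(X=j) ≤ P(X=1)
p-value (two-sided) = 0.00000
At α=0.01: p < α → reject H₀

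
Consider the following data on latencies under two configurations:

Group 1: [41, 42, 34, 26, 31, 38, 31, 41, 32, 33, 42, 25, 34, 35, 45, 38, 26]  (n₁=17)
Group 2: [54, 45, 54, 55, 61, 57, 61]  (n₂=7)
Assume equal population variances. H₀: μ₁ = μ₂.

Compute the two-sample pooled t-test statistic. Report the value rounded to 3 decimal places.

test statistic = -7.636

x̄₁=34.941, s₁=6.108, n₁=17
x̄₂=55.286, s₂=5.438, n₂=7
s_p² = [16·6.108² + 6·5.438²]/22 = 35.1986
SE = √(s_p²·(1/17+1/7)) = 2.6644
t = (34.941−55.286)/2.6644 = -7.6358
df = 22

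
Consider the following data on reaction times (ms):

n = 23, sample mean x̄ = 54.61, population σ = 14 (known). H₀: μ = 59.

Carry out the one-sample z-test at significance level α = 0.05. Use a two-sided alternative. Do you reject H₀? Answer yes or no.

SE = σ/√n = 14/√23 = 2.9192
z = (x̄−μ₀)/SE = (54.61−59)/2.9192 = -1.5038
p-value (two-sided) = 0.13262
At α=0.05: p ≥ α → fail to reject H₀

reject H₀: no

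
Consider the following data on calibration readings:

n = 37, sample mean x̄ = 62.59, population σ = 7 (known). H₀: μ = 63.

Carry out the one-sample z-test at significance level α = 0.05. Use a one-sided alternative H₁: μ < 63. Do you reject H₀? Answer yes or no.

SE = σ/√n = 7/√37 = 1.1508
z = (x̄−μ₀)/SE = (62.59−63)/1.1508 = -0.3563
p-value (one-sided, H₁ less) = 0.36082
At α=0.05: p ≥ α → fail to reject H₀

reject H₀: no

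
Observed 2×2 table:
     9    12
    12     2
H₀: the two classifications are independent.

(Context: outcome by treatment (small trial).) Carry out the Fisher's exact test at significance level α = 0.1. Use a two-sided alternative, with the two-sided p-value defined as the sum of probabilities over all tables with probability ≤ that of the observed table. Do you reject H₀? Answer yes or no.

Margins: r₁=21, r₂=14, c₁=21, c₂=14, n=35
p_obs = C(21,9)·C(14,12)/C(35,21); sum pmf over tables with pmf ≤ p_obs
p-value (two-sided) = 0.01561
At α=0.1: p < α → reject H₀

reject H₀: yes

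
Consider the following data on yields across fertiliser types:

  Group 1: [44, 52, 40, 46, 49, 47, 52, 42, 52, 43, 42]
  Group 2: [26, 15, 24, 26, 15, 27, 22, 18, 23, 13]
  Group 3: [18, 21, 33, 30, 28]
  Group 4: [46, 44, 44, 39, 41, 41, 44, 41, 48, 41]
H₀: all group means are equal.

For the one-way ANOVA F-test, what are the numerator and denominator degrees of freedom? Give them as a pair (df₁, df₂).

degrees of freedom = [3, 32]

k = 4 groups, N = 36 total
df = (k−1, N−k) = (4−1, 36−4) = (3, 32)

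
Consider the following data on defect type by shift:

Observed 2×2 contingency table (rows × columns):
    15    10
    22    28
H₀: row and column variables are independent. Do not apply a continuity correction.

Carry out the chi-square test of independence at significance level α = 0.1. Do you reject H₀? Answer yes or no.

reject H₀: no

Row totals [25, 50], col totals [37, 38], n=75
χ² = (15−12.33)²/12.33 + (10−12.67)²/12.67 + (22−24.67)²/24.67 + (28−25.33)²/25.33 = 1.7070
df = 1
p-value (upper-tail) = 0.19138
At α=0.1: p ≥ α → fail to reject H₀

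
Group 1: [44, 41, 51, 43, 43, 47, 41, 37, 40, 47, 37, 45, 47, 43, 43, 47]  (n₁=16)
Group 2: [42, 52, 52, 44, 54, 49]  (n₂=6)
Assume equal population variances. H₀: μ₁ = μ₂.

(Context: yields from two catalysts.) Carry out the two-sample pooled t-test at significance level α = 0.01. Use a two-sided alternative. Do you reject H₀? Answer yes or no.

reject H₀: no

x̄₁=43.500, s₁=3.812, n₁=16
x̄₂=48.833, s₂=4.834, n₂=6
s_p² = [15·3.812² + 5·4.834²]/20 = 16.7417
SE = √(s_p²·(1/16+1/6)) = 1.9587
t = (43.500−48.833)/1.9587 = -2.7228
df = 20
p-value (two-sided) = 0.01311
At α=0.01: p ≥ α → fail to reject H₀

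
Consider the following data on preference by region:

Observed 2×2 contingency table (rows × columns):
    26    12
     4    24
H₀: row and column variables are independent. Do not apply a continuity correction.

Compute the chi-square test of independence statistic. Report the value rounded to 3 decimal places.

Row totals [38, 28], col totals [30, 36], n=66
χ² = (26−17.27)²/17.27 + (12−20.73)²/20.73 + (4−12.73)²/12.73 + (24−15.27)²/15.27 = 19.0556
df = 1

test statistic = 19.056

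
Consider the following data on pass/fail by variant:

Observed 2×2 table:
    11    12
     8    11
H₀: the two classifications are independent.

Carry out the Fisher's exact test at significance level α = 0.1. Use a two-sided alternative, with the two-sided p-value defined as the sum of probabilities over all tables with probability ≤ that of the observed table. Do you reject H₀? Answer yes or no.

reject H₀: no

Margins: r₁=23, r₂=19, c₁=19, c₂=23, n=42
p_obs = C(23,11)·C(19,8)/C(42,19); sum pmf over tables with pmf ≤ p_obs
p-value (two-sided) = 0.76345
At α=0.1: p ≥ α → fail to reject H₀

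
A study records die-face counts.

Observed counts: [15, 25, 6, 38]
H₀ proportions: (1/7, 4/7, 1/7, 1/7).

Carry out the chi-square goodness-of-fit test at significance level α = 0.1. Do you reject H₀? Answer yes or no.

n = 84; E_i = n·p_i = [12.00, 48.00, 12.00, 12.00]
χ² = (15−12.00)²/12.00 + (25−48.00)²/48.00 + (6−12.00)²/12.00 + (38−12.00)²/12.00 = 71.1042
df = 3
p-value (upper-tail) = 0.00000
At α=0.1: p < α → reject H₀

reject H₀: yes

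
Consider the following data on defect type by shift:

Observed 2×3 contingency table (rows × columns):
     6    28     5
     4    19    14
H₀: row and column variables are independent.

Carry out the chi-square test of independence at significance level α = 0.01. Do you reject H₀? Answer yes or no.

Row totals [39, 37], col totals [10, 47, 19], n=76
χ² = (6−5.13)²/5.13 + (28−24.12)²/24.12 + (5−9.75)²/9.75 + (4−4.87)²/4.87 + (19−22.88)²/22.88 + (14−9.25)²/9.25 = 6.3383
df = 2
p-value (upper-tail) = 0.04204
At α=0.01: p ≥ α → fail to reject H₀

reject H₀: no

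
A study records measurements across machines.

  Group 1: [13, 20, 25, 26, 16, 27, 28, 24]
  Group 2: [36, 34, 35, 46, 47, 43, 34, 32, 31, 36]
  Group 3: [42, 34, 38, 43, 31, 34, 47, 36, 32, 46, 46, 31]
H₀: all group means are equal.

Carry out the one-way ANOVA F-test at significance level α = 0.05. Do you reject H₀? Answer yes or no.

Group means [22.38, 37.40, 38.33], grand mean 33.767
SSB = Σnᵢ(x̄ᵢ−x̄)² = 1420.425; SSW = ΣΣ(x−x̄ᵢ)² = 928.942
MSB = 1420.425/2 = 710.2125; MSW = 928.942/27 = 34.4052
F = MSB/MSW = 20.6426
df = (2, 27)
p-value (upper-tail) = 0.00000
At α=0.05: p < α → reject H₀

reject H₀: yes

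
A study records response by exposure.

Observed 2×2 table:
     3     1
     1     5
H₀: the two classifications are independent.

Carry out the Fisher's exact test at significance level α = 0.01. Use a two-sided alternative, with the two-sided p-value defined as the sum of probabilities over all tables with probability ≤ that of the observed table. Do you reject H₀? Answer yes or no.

reject H₀: no

Margins: r₁=4, r₂=6, c₁=4, c₂=6, n=10
p_obs = C(4,3)·C(6,1)/C(10,4); sum pmf over tables with pmf ≤ p_obs
p-value (two-sided) = 0.19048
At α=0.01: p ≥ α → fail to reject H₀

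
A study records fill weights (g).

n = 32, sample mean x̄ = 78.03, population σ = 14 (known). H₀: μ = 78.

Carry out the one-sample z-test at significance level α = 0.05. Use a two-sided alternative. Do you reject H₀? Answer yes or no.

reject H₀: no

SE = σ/√n = 14/√32 = 2.4749
z = (x̄−μ₀)/SE = (78.03−78)/2.4749 = 0.0121
p-value (two-sided) = 0.99033
At α=0.05: p ≥ α → fail to reject H₀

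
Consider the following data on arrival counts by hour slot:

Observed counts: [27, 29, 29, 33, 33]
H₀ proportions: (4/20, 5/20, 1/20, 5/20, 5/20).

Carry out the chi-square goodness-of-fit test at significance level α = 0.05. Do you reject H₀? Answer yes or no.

reject H₀: yes

n = 151; E_i = n·p_i = [30.20, 37.75, 7.55, 37.75, 37.75]
χ² = (27−30.20)²/30.20 + (29−37.75)²/37.75 + (29−7.55)²/7.55 + (33−37.75)²/37.75 + (33−37.75)²/37.75 = 64.5033
df = 4
p-value (upper-tail) = 0.00000
At α=0.05: p < α → reject H₀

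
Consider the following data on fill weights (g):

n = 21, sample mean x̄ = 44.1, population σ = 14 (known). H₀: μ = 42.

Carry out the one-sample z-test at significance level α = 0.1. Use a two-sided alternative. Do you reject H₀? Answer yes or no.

reject H₀: no

SE = σ/√n = 14/√21 = 3.0551
z = (x̄−μ₀)/SE = (44.1−42)/3.0551 = 0.6874
p-value (two-sided) = 0.49184
At α=0.1: p ≥ α → fail to reject H₀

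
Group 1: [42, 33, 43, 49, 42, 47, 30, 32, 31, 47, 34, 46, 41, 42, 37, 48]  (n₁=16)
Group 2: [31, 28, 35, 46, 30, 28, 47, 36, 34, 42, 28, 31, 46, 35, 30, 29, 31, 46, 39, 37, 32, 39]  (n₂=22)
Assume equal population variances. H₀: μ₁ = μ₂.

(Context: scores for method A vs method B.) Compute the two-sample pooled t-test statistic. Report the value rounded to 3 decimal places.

x̄₁=40.250, s₁=6.527, n₁=16
x̄₂=35.455, s₂=6.471, n₂=22
s_p² = [15·6.527² + 21·6.471²]/36 = 42.1793
SE = √(s_p²·(1/16+1/22)) = 2.1339
t = (40.250−35.455)/2.1339 = 2.2473
df = 36

test statistic = 2.247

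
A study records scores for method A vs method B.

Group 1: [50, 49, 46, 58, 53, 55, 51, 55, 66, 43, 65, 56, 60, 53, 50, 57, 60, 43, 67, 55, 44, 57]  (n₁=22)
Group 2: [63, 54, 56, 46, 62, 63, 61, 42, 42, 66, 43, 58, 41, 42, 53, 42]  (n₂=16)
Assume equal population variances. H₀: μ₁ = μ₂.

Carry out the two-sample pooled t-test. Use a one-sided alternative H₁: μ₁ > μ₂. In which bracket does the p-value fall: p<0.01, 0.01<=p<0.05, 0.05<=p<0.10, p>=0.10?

p-value bracket: p>=0.10

x̄₁=54.227, s₁=6.969, n₁=22
x̄₂=52.125, s₂=9.359, n₂=16
s_p² = [21·6.969² + 15·9.359²]/36 = 64.8226
SE = √(s_p²·(1/22+1/16)) = 2.6454
t = (54.227−52.125)/2.6454 = 0.7947
df = 36
p-value (one-sided, H₁ greater) = 0.21600
→ bracket: p>=0.10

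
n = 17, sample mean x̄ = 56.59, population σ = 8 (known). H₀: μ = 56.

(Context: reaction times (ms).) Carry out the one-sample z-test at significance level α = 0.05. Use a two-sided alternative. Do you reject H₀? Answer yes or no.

reject H₀: no

SE = σ/√n = 8/√17 = 1.9403
z = (x̄−μ₀)/SE = (56.59−56)/1.9403 = 0.3041
p-value (two-sided) = 0.76107
At α=0.05: p ≥ α → fail to reject H₀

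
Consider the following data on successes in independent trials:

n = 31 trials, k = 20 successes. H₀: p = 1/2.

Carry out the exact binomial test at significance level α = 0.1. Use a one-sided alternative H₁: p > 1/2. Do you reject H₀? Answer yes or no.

Exact binomial: n=31, k=20, p₀=1/2=0.5000
P(X≥20) from Σ C(n,i)·p₀^i·(1−p₀)^(n−i)
p-value (one-sided, H₁ greater) = 0.07481
At α=0.1: p < α → reject H₀

reject H₀: yes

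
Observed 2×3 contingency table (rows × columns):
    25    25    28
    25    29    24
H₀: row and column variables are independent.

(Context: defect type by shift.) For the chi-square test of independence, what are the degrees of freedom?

df = (r−1)(c−1) = (2−1)·(3−1) = 2

degrees of freedom = 2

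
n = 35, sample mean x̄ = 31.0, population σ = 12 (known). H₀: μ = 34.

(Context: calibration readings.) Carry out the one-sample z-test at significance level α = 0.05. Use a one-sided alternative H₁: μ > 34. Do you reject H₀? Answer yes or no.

reject H₀: no

SE = σ/√n = 12/√35 = 2.0284
z = (x̄−μ₀)/SE = (31.0−34)/2.0284 = -1.4790
p-value (one-sided, H₁ greater) = 0.93043
At α=0.05: p ≥ α → fail to reject H₀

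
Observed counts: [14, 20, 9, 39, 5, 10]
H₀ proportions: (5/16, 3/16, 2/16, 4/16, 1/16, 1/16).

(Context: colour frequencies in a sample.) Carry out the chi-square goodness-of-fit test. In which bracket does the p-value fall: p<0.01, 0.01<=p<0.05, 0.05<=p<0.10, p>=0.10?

p-value bracket: p<0.01

n = 97; E_i = n·p_i = [30.31, 18.19, 12.12, 24.25, 6.06, 6.06]
χ² = (14−30.31)²/30.31 + (20−18.19)²/18.19 + (9−12.12)²/12.12 + (39−24.25)²/24.25 + (5−6.06)²/6.06 + (10−6.06)²/6.06 = 21.4797
df = 5
p-value (upper-tail) = 0.00066
→ bracket: p<0.01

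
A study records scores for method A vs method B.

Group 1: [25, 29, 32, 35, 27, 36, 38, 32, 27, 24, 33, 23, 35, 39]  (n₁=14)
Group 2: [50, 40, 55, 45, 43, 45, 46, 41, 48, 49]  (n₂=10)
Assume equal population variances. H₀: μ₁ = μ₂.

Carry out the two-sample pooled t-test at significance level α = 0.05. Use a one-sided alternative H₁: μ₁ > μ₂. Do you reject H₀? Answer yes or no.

reject H₀: no

x̄₁=31.071, s₁=5.269, n₁=14
x̄₂=46.200, s₂=4.492, n₂=10
s_p² = [13·5.269² + 9·4.492²]/22 = 24.6604
SE = √(s_p²·(1/14+1/10)) = 2.0561
t = (31.071−46.200)/2.0561 = -7.3579
df = 22
p-value (one-sided, H₁ greater) = 1.00000
At α=0.05: p ≥ α → fail to reject H₀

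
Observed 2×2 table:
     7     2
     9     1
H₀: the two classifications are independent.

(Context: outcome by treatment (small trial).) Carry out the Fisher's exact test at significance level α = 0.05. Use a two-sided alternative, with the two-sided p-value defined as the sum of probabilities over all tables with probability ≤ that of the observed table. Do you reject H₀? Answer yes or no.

Margins: r₁=9, r₂=10, c₁=16, c₂=3, n=19
p_obs = C(9,7)·C(10,9)/C(19,16); sum pmf over tables with pmf ≤ p_obs
p-value (two-sided) = 0.58204
At α=0.05: p ≥ α → fail to reject H₀

reject H₀: no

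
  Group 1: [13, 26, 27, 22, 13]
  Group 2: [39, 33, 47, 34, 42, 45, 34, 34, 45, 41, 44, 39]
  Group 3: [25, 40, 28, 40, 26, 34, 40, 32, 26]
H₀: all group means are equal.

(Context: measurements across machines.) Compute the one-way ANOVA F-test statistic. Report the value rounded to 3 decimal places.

Group means [20.20, 39.75, 32.33], grand mean 33.423
SSB = Σnᵢ(x̄ᵢ−x̄)² = 1365.296; SSW = ΣΣ(x−x̄ᵢ)² = 797.050
MSB = 1365.296/2 = 682.6481; MSW = 797.050/23 = 34.6543
F = MSB/MSW = 19.6988
df = (2, 23)

test statistic = 19.699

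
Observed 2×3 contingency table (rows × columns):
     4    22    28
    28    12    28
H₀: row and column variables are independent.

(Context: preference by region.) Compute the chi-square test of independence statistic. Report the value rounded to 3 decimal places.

Row totals [54, 68], col totals [32, 34, 56], n=122
χ² = (4−14.16)²/14.16 + (22−15.05)²/15.05 + (28−24.79)²/24.79 + (28−17.84)²/17.84 + (12−18.95)²/18.95 + (28−31.21)²/31.21 = 19.5926
df = 2

test statistic = 19.593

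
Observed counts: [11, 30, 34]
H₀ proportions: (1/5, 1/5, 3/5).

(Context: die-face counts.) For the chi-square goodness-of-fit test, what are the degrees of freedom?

df = k − 1 = 3 − 1 = 2

degrees of freedom = 2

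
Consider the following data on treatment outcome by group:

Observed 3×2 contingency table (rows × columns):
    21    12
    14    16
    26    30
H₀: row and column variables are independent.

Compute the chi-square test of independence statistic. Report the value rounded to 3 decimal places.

test statistic = 2.800

Row totals [33, 30, 56], col totals [61, 58], n=119
χ² = (21−16.92)²/16.92 + (12−16.08)²/16.08 + (14−15.38)²/15.38 + (16−14.62)²/14.62 + (26−28.71)²/28.71 + (30−27.29)²/27.29 = 2.7997
df = 2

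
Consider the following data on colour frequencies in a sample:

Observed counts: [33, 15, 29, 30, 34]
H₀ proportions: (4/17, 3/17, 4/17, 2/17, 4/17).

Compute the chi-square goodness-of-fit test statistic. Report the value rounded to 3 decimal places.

test statistic = 15.316

n = 141; E_i = n·p_i = [33.18, 24.88, 33.18, 16.59, 33.18]
χ² = (33−33.18)²/33.18 + (15−24.88)²/24.88 + (29−33.18)²/33.18 + (30−16.59)²/16.59 + (34−33.18)²/33.18 = 15.3156
df = 4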